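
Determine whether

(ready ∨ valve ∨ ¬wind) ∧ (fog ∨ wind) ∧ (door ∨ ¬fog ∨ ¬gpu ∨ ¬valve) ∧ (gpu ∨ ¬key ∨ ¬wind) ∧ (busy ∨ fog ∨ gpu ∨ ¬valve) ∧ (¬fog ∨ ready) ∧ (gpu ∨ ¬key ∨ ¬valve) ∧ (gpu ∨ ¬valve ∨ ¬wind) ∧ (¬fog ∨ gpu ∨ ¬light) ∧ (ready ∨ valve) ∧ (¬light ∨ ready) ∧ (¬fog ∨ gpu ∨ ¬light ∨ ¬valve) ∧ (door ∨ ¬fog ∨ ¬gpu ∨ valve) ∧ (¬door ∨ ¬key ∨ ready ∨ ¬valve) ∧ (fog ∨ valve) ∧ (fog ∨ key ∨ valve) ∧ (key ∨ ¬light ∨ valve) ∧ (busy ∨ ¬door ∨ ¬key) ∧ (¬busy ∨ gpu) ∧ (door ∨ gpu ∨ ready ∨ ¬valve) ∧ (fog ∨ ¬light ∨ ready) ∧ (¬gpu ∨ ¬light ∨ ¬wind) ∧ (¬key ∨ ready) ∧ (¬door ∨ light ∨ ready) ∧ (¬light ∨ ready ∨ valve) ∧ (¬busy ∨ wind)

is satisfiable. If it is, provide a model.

Set gpu = False.
  then (¬busy ∨ gpu) forces busy = False.
Try fog = False:
  (fog ∨ wind) forces wind = True.
  (gpu ∨ ¬key ∨ ¬wind) forces key = False.
  (busy ∨ fog ∨ gpu ∨ ¬valve) forces valve = False.
  clause (fog ∨ valve) is falsified — backtrack.
So fog = True.
  then (¬fog ∨ ready) forces ready = True.
  then (¬fog ∨ gpu ∨ ¬light) forces light = False.
Set wind = False.
Set key = False.
Set valve = True.
Set door = False.
All clauses satisfied.

gpu = False; busy = False; fog = True; wind = False; key = False; valve = True; door = False; light = False; ready = True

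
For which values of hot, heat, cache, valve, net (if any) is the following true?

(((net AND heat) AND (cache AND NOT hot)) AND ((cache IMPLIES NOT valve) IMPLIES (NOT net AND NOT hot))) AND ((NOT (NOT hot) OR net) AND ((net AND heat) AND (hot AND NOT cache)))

Case hot = True: the conjunct NOT hot is False.
Case hot = False: the conjunct hot is False.
Both cases fail — unsatisfiable.

No satisfying assignment exists.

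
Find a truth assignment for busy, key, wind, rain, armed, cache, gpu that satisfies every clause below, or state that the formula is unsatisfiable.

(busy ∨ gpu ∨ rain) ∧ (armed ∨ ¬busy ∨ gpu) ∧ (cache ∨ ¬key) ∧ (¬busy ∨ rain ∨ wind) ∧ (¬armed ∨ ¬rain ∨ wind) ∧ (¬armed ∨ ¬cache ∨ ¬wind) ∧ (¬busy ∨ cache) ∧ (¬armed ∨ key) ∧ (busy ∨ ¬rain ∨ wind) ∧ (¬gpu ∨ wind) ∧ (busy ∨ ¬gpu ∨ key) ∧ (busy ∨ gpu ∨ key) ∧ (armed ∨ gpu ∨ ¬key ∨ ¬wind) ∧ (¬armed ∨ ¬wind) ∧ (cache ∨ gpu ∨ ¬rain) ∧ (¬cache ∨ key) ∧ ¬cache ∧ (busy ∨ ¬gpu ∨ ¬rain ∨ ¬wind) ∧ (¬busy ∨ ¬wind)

Case cache = True:
  Clause (¬cache) is falsified — contradiction.
Case cache = False:
  (cache ∨ ¬key) forces key = False.
  (¬busy ∨ cache) forces busy = False.
  (¬armed ∨ key) forces armed = False.
  (busy ∨ ¬gpu ∨ key) forces gpu = False.
  Clause (busy ∨ gpu ∨ key) is falsified — contradiction.
Both cases fail, so the formula is unsatisfiable.

UNSATISFIABLE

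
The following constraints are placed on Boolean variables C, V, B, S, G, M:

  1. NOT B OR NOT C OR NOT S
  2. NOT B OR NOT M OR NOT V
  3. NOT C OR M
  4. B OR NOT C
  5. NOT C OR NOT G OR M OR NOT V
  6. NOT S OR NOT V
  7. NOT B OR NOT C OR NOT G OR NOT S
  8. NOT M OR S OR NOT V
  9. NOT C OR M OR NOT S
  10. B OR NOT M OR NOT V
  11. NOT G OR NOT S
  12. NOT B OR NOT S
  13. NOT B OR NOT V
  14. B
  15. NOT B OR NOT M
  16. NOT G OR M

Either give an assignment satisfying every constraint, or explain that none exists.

Unit clause (B) forces B = True.
In (NOT B OR NOT M) only NOT M is left, so M = False.
In (NOT G OR M) only NOT G is left, so G = False.
In (NOT C OR M) only NOT C is left, so C = False.
In (NOT B OR NOT S) only NOT S is left, so S = False.
In (NOT B OR NOT V) only NOT V is left, so V = False.
All clauses satisfied.

C=F, V=F, B=T, S=F, G=F, M=F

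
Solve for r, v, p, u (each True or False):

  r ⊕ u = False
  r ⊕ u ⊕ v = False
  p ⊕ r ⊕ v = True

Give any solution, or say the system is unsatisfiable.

r=F, v=F, p=T, u=F

r ⊕ u = F ⊕ F = False ✓
r ⊕ u ⊕ v = F ⊕ F ⊕ F = False ✓
p ⊕ r ⊕ v = T ⊕ F ⊕ F = True ✓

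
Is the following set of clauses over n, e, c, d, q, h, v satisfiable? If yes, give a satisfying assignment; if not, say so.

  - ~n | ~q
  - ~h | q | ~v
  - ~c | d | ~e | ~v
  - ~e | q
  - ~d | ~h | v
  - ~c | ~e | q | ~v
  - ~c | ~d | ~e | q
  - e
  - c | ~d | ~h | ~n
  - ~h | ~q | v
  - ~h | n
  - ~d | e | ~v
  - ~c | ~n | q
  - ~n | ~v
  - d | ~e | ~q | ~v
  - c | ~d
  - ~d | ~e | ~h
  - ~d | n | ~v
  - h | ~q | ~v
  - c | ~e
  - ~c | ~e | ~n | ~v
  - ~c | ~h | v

Unit clause (e) forces e = True.
In (c | ~e) only c is left, so c = True.
In (~e | q) only q is left, so q = True.
In (~n | ~q) only ~n is left, so n = False.
In (~h | n) only ~h is left, so h = False.
In (h | ~q | ~v) only ~v is left, so v = False.
Set d = True.
All clauses satisfied.

n = False, e = True, c = True, d = True, q = True, h = False, v = False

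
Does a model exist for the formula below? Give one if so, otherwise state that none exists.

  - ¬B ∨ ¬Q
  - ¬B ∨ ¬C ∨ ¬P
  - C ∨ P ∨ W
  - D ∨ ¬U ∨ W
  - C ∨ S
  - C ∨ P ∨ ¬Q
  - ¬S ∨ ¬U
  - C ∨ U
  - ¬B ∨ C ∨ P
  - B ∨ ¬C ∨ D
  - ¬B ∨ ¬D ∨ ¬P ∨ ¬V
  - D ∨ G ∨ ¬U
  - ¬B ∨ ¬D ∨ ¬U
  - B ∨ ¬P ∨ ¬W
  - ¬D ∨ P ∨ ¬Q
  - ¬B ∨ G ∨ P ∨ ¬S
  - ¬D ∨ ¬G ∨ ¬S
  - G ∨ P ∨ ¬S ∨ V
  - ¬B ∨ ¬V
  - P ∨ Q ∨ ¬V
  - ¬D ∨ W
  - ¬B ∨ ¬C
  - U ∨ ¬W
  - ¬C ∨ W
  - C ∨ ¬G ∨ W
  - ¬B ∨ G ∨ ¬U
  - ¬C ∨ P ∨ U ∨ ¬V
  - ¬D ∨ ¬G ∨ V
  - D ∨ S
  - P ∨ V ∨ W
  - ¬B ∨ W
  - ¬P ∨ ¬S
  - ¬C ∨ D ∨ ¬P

P=F, B=F, G=F, U=T, W=T, C=T, Q=F, V=F, D=T, S=F

Set P = False.
Set B = False.
Set G = False.
Set U = True.
  then (¬S ∨ ¬U) forces S = False.
  then (D ∨ G ∨ ¬U) forces D = True.
  then (¬D ∨ P ∨ ¬Q) forces Q = False.
  then (P ∨ Q ∨ ¬V) forces V = False.
  then (¬D ∨ W) forces W = True.
  then (C ∨ S) forces C = True.
All clauses satisfied.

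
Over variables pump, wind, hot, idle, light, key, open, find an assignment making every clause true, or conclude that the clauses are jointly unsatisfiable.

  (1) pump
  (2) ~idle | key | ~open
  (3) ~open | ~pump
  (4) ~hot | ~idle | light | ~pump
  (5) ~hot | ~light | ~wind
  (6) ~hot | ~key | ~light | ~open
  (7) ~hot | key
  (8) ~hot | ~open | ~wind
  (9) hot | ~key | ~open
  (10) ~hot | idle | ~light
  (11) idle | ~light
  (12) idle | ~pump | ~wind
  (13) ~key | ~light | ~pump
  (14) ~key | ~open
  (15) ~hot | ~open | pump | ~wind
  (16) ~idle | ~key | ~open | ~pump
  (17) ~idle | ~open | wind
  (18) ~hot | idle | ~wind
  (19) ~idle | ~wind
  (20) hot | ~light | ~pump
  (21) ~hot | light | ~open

Unit clause (pump) forces pump = True.
In (~open | ~pump) only ~open is left, so open = False.
Try wind = True:
  (idle | ~pump | ~wind) forces idle = True.
  clause (~idle | ~wind) is falsified — backtrack.
So wind = False.
Set hot = True.
  then (~hot | key) forces key = True.
  then (~key | ~light | ~pump) forces light = False.
  then (~hot | ~idle | light | ~pump) forces idle = False.
All clauses satisfied.

pump = True, wind = False, hot = True, idle = False, light = False, key = True, open = False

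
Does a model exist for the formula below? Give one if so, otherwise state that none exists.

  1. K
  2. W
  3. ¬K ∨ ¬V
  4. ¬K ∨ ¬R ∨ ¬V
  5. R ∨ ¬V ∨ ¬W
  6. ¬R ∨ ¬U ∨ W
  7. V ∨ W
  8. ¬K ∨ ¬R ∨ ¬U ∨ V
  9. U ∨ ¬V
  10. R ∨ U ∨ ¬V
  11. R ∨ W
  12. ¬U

V: False, R: True, U: False, K: True, W: True

Unit clause (K) forces K = True.
Unit clause (W) forces W = True.
In (¬K ∨ ¬V) only ¬V is left, so V = False.
Unit clause (¬U) forces U = False.
Set R = True.
All clauses satisfied.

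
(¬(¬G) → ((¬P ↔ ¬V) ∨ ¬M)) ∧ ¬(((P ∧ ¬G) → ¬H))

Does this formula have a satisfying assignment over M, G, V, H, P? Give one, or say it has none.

M=F, G=F, V=T, H=T, P=T

  ¬(¬G) → ((¬P ↔ ¬V) ∨ ¬M) = True
    ¬(¬G) = False
      ¬G = True
    (¬P ↔ ¬V) ∨ ¬M = True
      ¬P ↔ ¬V = True
        ¬P = False
        ¬V = False
      ¬M = True
  ¬(((P ∧ ¬G) → ¬H)) = True
    (P ∧ ¬G) → ¬H = False
      P ∧ ¬G = True
        ¬G = True
      ¬H = False
Both conjuncts True, so the formula holds.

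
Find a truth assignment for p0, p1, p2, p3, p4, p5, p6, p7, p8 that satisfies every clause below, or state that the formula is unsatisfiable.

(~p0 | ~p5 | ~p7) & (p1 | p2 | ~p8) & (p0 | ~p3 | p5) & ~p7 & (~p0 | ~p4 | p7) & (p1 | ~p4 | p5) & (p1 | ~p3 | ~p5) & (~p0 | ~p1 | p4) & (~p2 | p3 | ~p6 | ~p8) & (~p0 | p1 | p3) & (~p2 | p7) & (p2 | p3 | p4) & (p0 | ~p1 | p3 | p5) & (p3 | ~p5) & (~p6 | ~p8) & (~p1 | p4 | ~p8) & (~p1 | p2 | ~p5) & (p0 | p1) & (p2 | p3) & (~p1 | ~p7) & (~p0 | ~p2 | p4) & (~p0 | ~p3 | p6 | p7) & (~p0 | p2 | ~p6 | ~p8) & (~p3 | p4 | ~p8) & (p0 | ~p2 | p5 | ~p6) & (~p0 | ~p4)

Unit clause (~p7) forces p7 = False.
In (~p2 | p7) only ~p2 is left, so p2 = False.
In (p2 | p3) only p3 is left, so p3 = True.
Try p0 = False:
  (p0 | ~p3 | p5) forces p5 = True.
  (p1 | ~p3 | ~p5) forces p1 = True.
  clause (~p1 | p2 | ~p5) is falsified — backtrack.
So p0 = True.
  then (~p0 | ~p4 | p7) forces p4 = False.
  then (~p0 | ~p1 | p4) forces p1 = False.
  then (~p0 | ~p3 | p6 | p7) forces p6 = True.
  then (~p0 | p2 | ~p6 | ~p8) forces p8 = False.
  then (p1 | ~p3 | ~p5) forces p5 = False.
All clauses satisfied.

p0: True, p1: False, p2: False, p3: True, p4: False, p5: False, p6: True, p7: False, p8: False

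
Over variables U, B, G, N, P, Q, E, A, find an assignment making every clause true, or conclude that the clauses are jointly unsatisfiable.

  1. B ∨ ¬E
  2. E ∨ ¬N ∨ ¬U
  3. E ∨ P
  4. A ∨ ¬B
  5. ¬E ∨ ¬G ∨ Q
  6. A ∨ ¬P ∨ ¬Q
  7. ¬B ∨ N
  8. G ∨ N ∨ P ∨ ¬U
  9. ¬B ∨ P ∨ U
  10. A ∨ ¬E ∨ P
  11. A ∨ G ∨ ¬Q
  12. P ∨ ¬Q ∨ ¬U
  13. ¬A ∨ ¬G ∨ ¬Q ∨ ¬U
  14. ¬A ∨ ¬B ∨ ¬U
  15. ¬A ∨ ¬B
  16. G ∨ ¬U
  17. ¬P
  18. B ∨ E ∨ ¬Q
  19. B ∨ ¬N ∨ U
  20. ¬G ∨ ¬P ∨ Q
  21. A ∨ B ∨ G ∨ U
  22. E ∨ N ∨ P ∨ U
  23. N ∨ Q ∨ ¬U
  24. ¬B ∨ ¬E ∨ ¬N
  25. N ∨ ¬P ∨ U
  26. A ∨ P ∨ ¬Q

UNSATISFIABLE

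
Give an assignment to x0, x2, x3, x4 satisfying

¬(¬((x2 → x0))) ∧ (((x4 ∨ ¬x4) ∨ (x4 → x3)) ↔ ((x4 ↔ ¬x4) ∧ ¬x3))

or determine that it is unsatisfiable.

No satisfying assignment exists.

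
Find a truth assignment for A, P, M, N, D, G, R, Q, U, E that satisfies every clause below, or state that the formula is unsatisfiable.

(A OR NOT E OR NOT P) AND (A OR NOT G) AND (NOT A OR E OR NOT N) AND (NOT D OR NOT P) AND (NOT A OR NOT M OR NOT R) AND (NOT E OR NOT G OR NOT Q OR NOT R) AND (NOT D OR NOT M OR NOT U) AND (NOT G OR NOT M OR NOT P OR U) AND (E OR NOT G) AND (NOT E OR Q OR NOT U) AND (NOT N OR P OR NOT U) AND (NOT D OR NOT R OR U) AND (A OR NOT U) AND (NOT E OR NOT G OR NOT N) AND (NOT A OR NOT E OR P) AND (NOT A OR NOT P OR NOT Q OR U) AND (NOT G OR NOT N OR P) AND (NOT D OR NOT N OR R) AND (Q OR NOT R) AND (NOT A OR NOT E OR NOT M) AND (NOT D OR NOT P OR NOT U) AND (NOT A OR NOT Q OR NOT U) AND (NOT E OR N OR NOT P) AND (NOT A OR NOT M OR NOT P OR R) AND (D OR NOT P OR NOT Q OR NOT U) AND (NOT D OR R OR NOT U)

A = False; P = False; M = False; N = False; D = False; G = False; R = False; Q = False; U = False; E = False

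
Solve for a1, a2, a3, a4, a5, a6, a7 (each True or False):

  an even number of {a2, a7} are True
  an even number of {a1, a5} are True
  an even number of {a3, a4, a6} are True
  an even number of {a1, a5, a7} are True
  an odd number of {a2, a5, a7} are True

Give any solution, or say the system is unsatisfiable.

a1: True, a2: False, a3: False, a4: True, a5: True, a6: True, a7: False

{a2, a7}: 0 true → even ✓
{a1, a5}: 2 true → even ✓
{a3, a4, a6}: 2 true → even ✓
{a1, a5, a7}: 2 true → even ✓
{a2, a5, a7}: 1 true → odd ✓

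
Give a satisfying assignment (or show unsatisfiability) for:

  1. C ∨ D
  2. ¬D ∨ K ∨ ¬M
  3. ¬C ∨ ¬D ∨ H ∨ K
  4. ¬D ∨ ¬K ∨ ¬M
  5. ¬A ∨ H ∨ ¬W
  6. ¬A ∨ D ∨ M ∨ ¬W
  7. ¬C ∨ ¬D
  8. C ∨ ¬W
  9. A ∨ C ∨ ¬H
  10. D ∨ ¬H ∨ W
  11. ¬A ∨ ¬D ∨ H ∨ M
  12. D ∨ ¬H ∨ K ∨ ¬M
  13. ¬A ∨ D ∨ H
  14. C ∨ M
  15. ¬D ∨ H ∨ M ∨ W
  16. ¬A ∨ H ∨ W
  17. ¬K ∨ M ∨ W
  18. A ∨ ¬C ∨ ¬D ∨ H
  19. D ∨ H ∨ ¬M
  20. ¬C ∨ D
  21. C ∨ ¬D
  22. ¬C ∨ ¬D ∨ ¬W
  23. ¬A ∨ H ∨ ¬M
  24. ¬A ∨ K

Case C = True:
  (¬C ∨ ¬D) forces D = False.
  Clause (¬C ∨ D) is falsified — contradiction.
Case C = False:
  (C ∨ D) forces D = True.
  Clause (C ∨ ¬D) is falsified — contradiction.
Both cases fail, so the formula is unsatisfiable.

Unsatisfiable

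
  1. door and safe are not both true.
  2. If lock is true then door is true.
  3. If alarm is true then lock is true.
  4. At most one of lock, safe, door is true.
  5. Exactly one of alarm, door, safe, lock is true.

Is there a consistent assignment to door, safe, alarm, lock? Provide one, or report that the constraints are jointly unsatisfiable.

door: False, safe: True, alarm: False, lock: False

  (1) door=F, safe=T — not both ✓
  (2) lock=F ⇒ door: vacuous ✓
  (3) alarm=F ⇒ lock: vacuous ✓
  (4) {lock, safe, door}: 1 true — at most one ✓
  (5) {alarm, door, safe, lock}: 1 true — exactly one ✓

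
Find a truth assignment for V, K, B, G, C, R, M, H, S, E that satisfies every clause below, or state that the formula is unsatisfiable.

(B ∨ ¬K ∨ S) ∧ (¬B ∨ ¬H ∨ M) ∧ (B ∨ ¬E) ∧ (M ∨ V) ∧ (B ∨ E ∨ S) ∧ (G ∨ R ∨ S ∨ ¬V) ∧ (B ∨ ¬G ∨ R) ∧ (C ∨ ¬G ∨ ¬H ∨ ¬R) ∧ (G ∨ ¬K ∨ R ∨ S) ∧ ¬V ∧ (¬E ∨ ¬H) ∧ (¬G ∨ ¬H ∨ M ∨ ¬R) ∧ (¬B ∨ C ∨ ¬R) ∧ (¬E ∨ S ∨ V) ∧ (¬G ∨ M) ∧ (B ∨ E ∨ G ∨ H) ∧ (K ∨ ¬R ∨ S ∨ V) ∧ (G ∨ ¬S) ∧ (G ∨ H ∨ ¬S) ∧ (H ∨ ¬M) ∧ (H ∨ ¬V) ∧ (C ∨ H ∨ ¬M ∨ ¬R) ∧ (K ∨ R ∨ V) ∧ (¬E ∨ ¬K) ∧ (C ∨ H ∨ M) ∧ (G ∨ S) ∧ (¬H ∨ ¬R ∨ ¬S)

V = False, K = True, B = True, G = True, C = False, R = False, M = True, H = True, S = False, E = False

Unit clause (¬V) forces V = False.
In (M ∨ V) only M is left, so M = True.
In (H ∨ ¬M) only H is left, so H = True.
In (¬E ∨ ¬H) only ¬E is left, so E = False.
Try K = False:
  (K ∨ R ∨ V) forces R = True.
  (K ∨ ¬R ∨ S ∨ V) forces S = True.
  clause (¬H ∨ ¬R ∨ ¬S) is falsified — backtrack.
So K = True.
Set B = True.
Set G = True.
Set C = False.
  then (C ∨ ¬G ∨ ¬H ∨ ¬R) forces R = False.
Set S = False.
All clauses satisfied.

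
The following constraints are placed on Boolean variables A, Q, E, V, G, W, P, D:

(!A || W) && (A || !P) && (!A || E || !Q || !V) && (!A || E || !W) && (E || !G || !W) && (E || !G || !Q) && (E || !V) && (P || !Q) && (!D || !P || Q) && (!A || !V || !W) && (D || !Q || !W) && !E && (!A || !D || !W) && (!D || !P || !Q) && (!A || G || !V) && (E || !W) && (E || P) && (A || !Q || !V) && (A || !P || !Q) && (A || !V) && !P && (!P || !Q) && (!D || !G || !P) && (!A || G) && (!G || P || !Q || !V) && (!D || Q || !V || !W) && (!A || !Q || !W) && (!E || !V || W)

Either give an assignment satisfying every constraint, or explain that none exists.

Case P = True:
  Clause (!P) is falsified — contradiction.
Case P = False:
  (P || !Q) forces Q = False.
  (!E) forces E = False.
  Clause (E || P) is falsified — contradiction.
Both cases fail, so the formula is unsatisfiable.

Unsatisfiable — no assignment works.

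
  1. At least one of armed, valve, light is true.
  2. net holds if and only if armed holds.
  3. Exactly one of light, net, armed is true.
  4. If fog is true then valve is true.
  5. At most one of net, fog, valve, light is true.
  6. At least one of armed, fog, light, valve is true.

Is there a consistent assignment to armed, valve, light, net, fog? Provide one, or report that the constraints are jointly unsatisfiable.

armed = False, valve = False, light = True, net = False, fog = False

  (1) {armed, valve, light}: 1 true — at least one ✓
  (2) net=F, armed=F — same ✓
  (3) {light, net, armed}: 1 true — exactly one ✓
  (4) fog=F ⇒ valve: vacuous ✓
  (5) {net, fog, valve, light}: 1 true — at most one ✓
  (6) {armed, fog, light, valve}: 1 true — at least one ✓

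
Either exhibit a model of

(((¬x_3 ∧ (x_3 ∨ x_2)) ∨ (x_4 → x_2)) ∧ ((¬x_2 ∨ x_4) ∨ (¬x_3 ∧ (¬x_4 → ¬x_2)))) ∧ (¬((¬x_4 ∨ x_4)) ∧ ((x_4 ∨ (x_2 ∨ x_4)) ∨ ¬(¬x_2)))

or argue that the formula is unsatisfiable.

The conjunct ¬((¬x_4 ∨ x_4)) is unsatisfiable on its own:
  x_4=F: evaluates to False.
  x_4=T: evaluates to False.
So the whole conjunction is unsatisfiable.

Unsatisfiable — no assignment works.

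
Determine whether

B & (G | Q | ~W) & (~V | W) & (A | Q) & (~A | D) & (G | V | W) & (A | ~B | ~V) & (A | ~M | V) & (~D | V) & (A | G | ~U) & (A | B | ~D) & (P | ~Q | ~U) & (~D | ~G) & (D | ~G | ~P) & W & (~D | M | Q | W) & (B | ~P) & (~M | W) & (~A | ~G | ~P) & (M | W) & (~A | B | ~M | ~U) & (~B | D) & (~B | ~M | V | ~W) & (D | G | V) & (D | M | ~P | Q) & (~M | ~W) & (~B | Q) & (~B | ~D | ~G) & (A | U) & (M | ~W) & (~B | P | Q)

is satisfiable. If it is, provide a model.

UNSATISFIABLE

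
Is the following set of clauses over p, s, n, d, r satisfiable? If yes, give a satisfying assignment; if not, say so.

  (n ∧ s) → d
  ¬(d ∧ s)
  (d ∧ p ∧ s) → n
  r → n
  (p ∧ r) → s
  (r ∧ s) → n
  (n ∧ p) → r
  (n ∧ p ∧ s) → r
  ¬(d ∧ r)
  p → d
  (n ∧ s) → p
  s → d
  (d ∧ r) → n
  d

Unit clause (d) forces d = True.
In (¬d ∨ ¬r) only ¬r is left, so r = False.
In (¬d ∨ ¬s) only ¬s is left, so s = False.
Set p = False.
Set n = False.
All clauses satisfied.

p = False; s = False; n = False; d = True; r = False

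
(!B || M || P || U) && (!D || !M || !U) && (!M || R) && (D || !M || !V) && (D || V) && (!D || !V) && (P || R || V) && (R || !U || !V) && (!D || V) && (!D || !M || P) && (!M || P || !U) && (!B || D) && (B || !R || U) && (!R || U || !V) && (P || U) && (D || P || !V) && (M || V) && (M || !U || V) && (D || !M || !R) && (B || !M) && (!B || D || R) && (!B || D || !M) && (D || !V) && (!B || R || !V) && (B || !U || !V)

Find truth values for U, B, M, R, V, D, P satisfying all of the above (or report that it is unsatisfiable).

Unsatisfiable — no assignment works.

Case V = True:
  (!D || !V) forces D = False.
  Clause (D || !V) is falsified — contradiction.
Case V = False:
  (D || V) forces D = True.
  Clause (!D || V) is falsified — contradiction.
Both cases fail, so the formula is unsatisfiable.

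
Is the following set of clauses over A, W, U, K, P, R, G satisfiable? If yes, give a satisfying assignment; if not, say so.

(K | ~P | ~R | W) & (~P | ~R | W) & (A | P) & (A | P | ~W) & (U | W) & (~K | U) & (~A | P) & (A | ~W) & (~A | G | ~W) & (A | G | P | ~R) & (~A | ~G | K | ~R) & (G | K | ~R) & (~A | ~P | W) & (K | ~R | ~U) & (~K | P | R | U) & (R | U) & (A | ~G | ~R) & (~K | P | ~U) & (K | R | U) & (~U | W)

A = True, W = True, U = True, K = False, P = True, R = False, G = True

Set A = True.
  then (~A | P) forces P = True.
  then (~A | ~P | W) forces W = True.
  then (~A | G | ~W) forces G = True.
Try U = False:
  (~K | U) forces K = False.
  (~A | ~G | K | ~R) forces R = False.
  clause (R | U) is falsified — backtrack.
So U = True.
Set K = False.
  then (~A | ~G | K | ~R) forces R = False.
All clauses satisfied.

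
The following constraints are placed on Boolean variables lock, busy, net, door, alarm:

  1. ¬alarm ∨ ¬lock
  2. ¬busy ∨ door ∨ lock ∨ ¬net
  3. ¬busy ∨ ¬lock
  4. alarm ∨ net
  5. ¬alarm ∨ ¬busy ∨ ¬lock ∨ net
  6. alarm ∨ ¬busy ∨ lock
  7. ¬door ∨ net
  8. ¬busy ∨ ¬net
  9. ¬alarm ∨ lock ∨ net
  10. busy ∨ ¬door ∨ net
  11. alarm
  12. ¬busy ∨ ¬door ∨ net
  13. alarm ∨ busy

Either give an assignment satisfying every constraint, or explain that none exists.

lock = False, busy = False, net = True, door = True, alarm = True

Unit clause (alarm) forces alarm = True.
In (¬alarm ∨ ¬lock) only ¬lock is left, so lock = False.
In (¬alarm ∨ lock ∨ net) only net is left, so net = True.
In (¬busy ∨ ¬net) only ¬busy is left, so busy = False.
Set door = True.
All clauses satisfied.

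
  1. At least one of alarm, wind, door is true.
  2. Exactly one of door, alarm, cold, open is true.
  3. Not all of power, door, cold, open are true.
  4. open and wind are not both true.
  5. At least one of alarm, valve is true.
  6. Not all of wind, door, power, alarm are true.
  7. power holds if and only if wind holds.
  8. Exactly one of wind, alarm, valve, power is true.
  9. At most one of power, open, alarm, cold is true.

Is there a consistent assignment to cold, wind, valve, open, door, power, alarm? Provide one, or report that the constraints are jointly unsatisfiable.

cold: False, wind: False, valve: False, open: False, door: False, power: False, alarm: True

  (1) {alarm, wind, door}: 1 true — at least one ✓
  (2) {door, alarm, cold, open}: 1 true — exactly one ✓
  (3) {power, door, cold, open}: 0/4 true — not all ✓
  (4) open=F, wind=F — not both ✓
  (5) {alarm, valve}: 1 true — at least one ✓
  (6) {wind, door, power, alarm}: 1/4 true — not all ✓
  (7) power=F, wind=F — same ✓
  (8) {wind, alarm, valve, power}: 1 true — exactly one ✓
  (9) {power, open, alarm, cold}: 1 true — at most one ✓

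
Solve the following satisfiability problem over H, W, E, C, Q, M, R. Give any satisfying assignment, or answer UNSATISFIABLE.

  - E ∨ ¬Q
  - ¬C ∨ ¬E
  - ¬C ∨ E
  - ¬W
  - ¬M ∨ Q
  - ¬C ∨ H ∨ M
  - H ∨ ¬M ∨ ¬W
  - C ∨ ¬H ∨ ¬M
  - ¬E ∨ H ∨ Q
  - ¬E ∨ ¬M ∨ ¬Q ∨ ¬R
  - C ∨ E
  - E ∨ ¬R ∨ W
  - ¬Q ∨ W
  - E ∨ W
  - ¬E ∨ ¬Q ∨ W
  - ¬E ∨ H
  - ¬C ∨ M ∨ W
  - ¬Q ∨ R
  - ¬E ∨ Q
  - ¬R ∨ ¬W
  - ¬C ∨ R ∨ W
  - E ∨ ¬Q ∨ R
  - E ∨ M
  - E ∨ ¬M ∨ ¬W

Case W = True:
  Clause (¬W) is falsified — contradiction.
Case W = False:
  (¬Q ∨ W) forces Q = False.
  (¬M ∨ Q) forces M = False.
  (E ∨ W) forces E = True.
  Clause (¬E ∨ Q) is falsified — contradiction.
Both cases fail, so the formula is unsatisfiable.

The formula is unsatisfiable.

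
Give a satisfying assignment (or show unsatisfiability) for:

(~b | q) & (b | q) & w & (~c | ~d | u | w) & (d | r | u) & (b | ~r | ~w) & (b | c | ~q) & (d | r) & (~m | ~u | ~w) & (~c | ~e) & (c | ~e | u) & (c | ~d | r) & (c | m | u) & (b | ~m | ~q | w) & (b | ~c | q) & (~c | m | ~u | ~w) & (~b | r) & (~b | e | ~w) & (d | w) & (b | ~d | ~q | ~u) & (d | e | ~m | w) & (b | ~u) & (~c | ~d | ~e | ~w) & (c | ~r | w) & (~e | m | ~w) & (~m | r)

m = False; u = False; e = False; w = True; c = True; r = False; q = True; d = True; b = False

Unit clause (w) forces w = True.
Set m = False.
  then (~e | m | ~w) forces e = False.
  then (~b | e | ~w) forces b = False.
  then (b | ~u) forces u = False.
  then (b | q) forces q = True.
  then (b | ~r | ~w) forces r = False.
  then (b | c | ~q) forces c = True.
  then (d | r) forces d = True.
All clauses satisfied.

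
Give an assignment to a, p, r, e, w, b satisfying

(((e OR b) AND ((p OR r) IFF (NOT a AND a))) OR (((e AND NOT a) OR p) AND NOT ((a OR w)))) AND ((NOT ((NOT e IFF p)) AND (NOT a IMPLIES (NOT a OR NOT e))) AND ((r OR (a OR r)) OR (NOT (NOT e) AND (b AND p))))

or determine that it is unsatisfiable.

a: False, p: True, r: True, e: True, w: False, b: True

  ((e OR b) AND ((p OR r) IFF (NOT a AND a))) OR (((e AND NOT a) OR p) AND NOT ((a OR w))) = True
    (e OR b) AND ((p OR r) IFF (NOT a AND a)) = False
      e OR b = True
      (p OR r) IFF (NOT a AND a) = False
        p OR r = True
        NOT a AND a = False
          NOT a = True
    ((e AND NOT a) OR p) AND NOT ((a OR w)) = True
      (e AND NOT a) OR p = True
        e AND NOT a = True
          NOT a = True
      NOT ((a OR w)) = True
        a OR w = False
  (NOT ((NOT e IFF p)) AND (NOT a IMPLIES (NOT a OR NOT e))) AND ((r OR (a OR r)) OR (NOT (NOT e) AND (b AND p))) = True
    NOT ((NOT e IFF p)) AND (NOT a IMPLIES (NOT a OR NOT e)) = True
      NOT ((NOT e IFF p)) = True
        NOT e IFF p = False
          NOT e = False
      NOT a IMPLIES (NOT a OR NOT e) = True
        NOT a = True
        NOT a OR NOT e = True
          NOT a = True
          NOT e = False
    (r OR (a OR r)) OR (NOT (NOT e) AND (b AND p)) = True
      r OR (a OR r) = True
        a OR r = True
      NOT (NOT e) AND (b AND p) = True
        NOT (NOT e) = True
          NOT e = False
        b AND p = True
Both conjuncts True, so the formula holds.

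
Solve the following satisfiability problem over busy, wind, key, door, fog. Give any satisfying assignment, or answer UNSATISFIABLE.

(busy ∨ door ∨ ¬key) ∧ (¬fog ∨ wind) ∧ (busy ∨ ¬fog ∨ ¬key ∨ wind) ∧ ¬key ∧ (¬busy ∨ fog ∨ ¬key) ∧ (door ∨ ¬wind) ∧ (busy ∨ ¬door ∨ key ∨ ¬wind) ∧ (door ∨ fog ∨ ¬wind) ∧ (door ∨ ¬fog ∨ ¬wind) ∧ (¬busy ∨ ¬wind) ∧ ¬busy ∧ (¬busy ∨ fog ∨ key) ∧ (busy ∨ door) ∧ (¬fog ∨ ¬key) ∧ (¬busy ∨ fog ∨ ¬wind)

busy = False, wind = False, key = False, door = True, fog = False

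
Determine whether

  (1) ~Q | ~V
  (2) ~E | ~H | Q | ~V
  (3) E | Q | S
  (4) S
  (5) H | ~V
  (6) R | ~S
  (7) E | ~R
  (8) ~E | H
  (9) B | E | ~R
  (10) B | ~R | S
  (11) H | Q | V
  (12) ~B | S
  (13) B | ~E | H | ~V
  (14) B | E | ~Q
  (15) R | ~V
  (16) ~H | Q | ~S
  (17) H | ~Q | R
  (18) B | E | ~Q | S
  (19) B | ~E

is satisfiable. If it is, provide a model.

B: True, S: True, E: True, R: True, H: True, Q: True, V: False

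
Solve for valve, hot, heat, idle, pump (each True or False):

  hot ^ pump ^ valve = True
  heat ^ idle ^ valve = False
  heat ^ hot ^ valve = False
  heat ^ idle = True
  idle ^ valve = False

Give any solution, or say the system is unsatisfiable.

valve: True; hot: True; heat: False; idle: True; pump: True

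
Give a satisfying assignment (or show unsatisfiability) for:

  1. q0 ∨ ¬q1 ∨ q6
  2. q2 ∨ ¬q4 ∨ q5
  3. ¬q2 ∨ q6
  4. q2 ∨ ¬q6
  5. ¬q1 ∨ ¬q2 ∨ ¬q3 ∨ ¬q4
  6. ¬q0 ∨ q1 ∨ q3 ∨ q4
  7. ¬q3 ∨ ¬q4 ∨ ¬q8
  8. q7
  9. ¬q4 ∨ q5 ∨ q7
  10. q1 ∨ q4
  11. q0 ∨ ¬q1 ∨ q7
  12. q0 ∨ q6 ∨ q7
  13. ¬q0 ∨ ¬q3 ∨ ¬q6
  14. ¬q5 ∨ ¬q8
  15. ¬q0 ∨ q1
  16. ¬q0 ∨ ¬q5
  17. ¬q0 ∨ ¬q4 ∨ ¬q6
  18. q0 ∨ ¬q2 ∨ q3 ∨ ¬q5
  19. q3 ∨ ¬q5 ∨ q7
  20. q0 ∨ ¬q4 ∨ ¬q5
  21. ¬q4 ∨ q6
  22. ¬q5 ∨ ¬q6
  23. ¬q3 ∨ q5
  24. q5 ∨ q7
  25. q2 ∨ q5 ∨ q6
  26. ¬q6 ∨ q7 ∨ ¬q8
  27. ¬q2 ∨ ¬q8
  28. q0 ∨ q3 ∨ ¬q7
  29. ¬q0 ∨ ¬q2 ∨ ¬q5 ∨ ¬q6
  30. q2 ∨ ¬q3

q0=T, q1=T, q2=T, q3=F, q4=F, q5=F, q6=T, q7=T, q8=F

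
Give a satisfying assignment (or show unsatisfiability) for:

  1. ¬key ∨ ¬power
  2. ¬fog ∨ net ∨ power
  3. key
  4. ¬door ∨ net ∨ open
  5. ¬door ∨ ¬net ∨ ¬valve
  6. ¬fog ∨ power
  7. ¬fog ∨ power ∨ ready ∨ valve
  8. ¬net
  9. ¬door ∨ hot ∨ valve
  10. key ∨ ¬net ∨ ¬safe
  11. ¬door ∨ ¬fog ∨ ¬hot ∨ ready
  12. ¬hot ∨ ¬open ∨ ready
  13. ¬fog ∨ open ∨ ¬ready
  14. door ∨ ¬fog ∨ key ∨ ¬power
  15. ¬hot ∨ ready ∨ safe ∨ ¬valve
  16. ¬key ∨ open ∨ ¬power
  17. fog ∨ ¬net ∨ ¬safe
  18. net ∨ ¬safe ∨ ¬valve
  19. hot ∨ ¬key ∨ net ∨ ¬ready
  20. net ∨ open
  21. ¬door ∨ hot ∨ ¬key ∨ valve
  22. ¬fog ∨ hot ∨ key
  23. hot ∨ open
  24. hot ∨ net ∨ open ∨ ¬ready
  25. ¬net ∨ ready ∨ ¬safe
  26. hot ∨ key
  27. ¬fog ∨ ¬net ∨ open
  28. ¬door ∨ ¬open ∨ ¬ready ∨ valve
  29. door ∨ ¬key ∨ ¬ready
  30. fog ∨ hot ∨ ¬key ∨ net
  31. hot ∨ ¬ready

Unit clause (key) forces key = True.
Unit clause (¬net) forces net = False.
In (net ∨ open) only open is left, so open = True.
In (¬key ∨ ¬power) only ¬power is left, so power = False.
In (¬fog ∨ net ∨ power) only ¬fog is left, so fog = False.
In (fog ∨ hot ∨ ¬key ∨ net) only hot is left, so hot = True.
In (¬hot ∨ ¬open ∨ ready) only ready is left, so ready = True.
In (door ∨ ¬key ∨ ¬ready) only door is left, so door = True.
In (¬door ∨ ¬open ∨ ¬ready ∨ valve) only valve is left, so valve = True.
In (net ∨ ¬safe ∨ ¬valve) only ¬safe is left, so safe = False.
All clauses satisfied.

open: True, net: False, valve: True, power: False, hot: True, safe: False, ready: True, door: True, key: True, fog: False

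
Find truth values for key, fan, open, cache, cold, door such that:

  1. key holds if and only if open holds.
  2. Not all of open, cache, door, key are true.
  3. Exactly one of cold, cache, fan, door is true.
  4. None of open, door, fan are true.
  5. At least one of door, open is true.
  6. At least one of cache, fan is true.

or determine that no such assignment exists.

Case door = True:
  Constraint (4) is violated (door=T) — contradiction.
Case door = False:
  (4) forces open = False.
  Constraint (5) is violated (door=F, open=F) — contradiction.
Both cases fail — unsatisfiable.

The formula is unsatisfiable.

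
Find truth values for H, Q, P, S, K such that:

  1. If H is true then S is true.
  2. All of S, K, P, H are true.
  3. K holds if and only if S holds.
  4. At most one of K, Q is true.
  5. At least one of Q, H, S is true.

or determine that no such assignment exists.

H = True, Q = False, P = True, S = True, K = True

  (1) H=T ⇒ S: T ✓
  (2) {S, K, P, H}: all 4 true ✓
  (3) K=T, S=T — same ✓
  (4) {K, Q}: 1 true — at most one ✓
  (5) {Q, H, S}: 2 true — at least one ✓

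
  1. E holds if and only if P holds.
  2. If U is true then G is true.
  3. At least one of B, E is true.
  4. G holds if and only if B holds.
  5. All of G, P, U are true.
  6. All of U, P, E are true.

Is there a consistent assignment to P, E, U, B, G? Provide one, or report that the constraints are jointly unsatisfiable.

P = True; E = True; U = True; B = True; G = True

  (1) E=T, P=T — same ✓
  (2) U=T ⇒ G: T ✓
  (3) {B, E}: 2 true — at least one ✓
  (4) G=T, B=T — same ✓
  (5) {G, P, U}: all 3 true ✓
  (6) {U, P, E}: all 3 true ✓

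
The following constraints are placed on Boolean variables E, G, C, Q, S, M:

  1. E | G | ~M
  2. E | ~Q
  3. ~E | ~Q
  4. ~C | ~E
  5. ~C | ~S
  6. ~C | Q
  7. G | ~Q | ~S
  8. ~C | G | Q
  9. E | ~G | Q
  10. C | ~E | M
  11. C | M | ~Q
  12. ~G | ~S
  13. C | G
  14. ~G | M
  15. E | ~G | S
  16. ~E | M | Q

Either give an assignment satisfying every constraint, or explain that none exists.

E=T, G=T, C=F, Q=F, S=F, M=T

Set E = True.
  then (~E | ~Q) forces Q = False.
  then (~C | ~E) forces C = False.
  then (C | ~E | M) forces M = True.
  then (C | G) forces G = True.
  then (~G | ~S) forces S = False.
All clauses satisfied.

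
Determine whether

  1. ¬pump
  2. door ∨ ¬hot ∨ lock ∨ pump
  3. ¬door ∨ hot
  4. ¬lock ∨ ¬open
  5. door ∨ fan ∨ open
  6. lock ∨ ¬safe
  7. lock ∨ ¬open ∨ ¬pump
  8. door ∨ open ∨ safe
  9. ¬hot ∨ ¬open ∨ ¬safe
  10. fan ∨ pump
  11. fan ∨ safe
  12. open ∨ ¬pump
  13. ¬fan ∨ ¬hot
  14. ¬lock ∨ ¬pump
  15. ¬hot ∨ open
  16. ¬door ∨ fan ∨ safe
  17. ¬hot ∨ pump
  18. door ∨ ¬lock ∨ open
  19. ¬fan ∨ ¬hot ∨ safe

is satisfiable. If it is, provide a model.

Unit clause (¬pump) forces pump = False.
In (fan ∨ pump) only fan is left, so fan = True.
In (¬fan ∨ ¬hot) only ¬hot is left, so hot = False.
In (¬door ∨ hot) only ¬door is left, so door = False.
Try open = False:
  (door ∨ open ∨ safe) forces safe = True.
  (lock ∨ ¬safe) forces lock = True.
  clause (door ∨ ¬lock ∨ open) is falsified — backtrack.
So open = True.
  then (¬lock ∨ ¬open) forces lock = False.
  then (lock ∨ ¬safe) forces safe = False.
All clauses satisfied.

pump: False, fan: True, hot: False, open: True, safe: False, lock: False, door: False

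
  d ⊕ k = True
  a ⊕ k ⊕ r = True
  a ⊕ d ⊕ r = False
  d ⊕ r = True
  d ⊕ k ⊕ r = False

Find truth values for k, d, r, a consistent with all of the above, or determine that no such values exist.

k = True, d = False, r = True, a = True

d ⊕ k = F ⊕ T = True ✓
a ⊕ k ⊕ r = T ⊕ T ⊕ T = True ✓
a ⊕ d ⊕ r = T ⊕ F ⊕ T = False ✓
d ⊕ r = F ⊕ T = True ✓
d ⊕ k ⊕ r = F ⊕ T ⊕ T = False ✓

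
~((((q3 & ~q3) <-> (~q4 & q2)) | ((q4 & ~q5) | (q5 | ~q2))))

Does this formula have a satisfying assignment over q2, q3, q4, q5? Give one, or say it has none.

q2 = True, q3 = False, q4 = False, q5 = False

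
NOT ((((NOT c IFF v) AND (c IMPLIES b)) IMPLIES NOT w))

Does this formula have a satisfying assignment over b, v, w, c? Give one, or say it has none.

b: True, v: True, w: True, c: False

  NOT ((((NOT c IFF v) AND (c IMPLIES b)) IMPLIES NOT w)) = True
    ((NOT c IFF v) AND (c IMPLIES b)) IMPLIES NOT w = False
      (NOT c IFF v) AND (c IMPLIES b) = True
        NOT c IFF v = True
          NOT c = True
        c IMPLIES b = True
      NOT w = False
The formula evaluates to True.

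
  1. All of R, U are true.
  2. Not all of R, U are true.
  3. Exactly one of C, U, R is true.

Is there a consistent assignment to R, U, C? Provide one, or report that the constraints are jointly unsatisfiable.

Unsatisfiable

Case R = True:
  (1) forces U = True.
  Constraint (2) is violated (R=T, U=T) — contradiction.
Case R = False:
  Constraint (1) is violated (R=F) — contradiction.
Both cases fail — unsatisfiable.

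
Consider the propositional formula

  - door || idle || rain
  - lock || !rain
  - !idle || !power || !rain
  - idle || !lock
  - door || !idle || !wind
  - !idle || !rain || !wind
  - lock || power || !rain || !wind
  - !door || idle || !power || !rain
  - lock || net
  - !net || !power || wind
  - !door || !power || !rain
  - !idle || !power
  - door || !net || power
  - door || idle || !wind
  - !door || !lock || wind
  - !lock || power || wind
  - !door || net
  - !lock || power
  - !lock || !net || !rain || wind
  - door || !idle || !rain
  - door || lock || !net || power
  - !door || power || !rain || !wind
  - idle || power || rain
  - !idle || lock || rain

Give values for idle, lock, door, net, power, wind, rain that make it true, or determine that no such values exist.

Try idle = True:
  (!idle || !power) forces power = False.
  (!lock || power) forces lock = False.
  (lock || !rain) forces rain = False.
  clause (!idle || lock || rain) is falsified — backtrack.
So idle = False.
  then (idle || !lock) forces lock = False.
  then (lock || net) forces net = True.
  then (lock || !rain) forces rain = False.
  then (idle || power || rain) forces power = True.
  then (door || idle || rain) forces door = True.
  then (!net || !power || wind) forces wind = True.
All clauses satisfied.

idle = False; lock = False; door = True; net = True; power = True; wind = True; rain = False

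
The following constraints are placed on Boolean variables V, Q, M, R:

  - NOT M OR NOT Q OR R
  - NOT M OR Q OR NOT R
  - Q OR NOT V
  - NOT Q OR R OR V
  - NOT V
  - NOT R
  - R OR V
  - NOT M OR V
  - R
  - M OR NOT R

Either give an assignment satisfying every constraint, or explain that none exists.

The formula is unsatisfiable.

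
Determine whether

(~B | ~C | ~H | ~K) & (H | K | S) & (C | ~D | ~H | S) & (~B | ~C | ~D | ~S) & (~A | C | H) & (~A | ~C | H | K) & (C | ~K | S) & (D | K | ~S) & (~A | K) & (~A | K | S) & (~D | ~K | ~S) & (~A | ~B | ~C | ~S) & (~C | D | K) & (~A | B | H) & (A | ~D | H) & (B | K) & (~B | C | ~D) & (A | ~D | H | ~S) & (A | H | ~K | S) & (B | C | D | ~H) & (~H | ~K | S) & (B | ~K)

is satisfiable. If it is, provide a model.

C: True; S: False; K: False; B: True; A: False; H: True; D: True

Set C = True.
Set S = False.
Set K = False.
  then (H | K | S) forces H = True.
  then (~A | K) forces A = False.
  then (~C | D | K) forces D = True.
  then (B | K) forces B = True.
All clauses satisfied.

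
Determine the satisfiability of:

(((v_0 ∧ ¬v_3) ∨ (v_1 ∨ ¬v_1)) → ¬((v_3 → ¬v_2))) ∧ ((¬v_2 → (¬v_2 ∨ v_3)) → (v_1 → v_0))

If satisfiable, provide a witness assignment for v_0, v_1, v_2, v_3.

v_0 = True, v_1 = True, v_2 = True, v_3 = True

  ((v_0 ∧ ¬v_3) ∨ (v_1 ∨ ¬v_1)) → ¬((v_3 → ¬v_2)) = True
    (v_0 ∧ ¬v_3) ∨ (v_1 ∨ ¬v_1) = True
      v_0 ∧ ¬v_3 = False
        ¬v_3 = False
      v_1 ∨ ¬v_1 = True
        ¬v_1 = False
    ¬((v_3 → ¬v_2)) = True
      v_3 → ¬v_2 = False
        ¬v_2 = False
  (¬v_2 → (¬v_2 ∨ v_3)) → (v_1 → v_0) = True
    ¬v_2 → (¬v_2 ∨ v_3) = True
      ¬v_2 = False
      ¬v_2 ∨ v_3 = True
        ¬v_2 = False
    v_1 → v_0 = True
Both conjuncts True, so the formula holds.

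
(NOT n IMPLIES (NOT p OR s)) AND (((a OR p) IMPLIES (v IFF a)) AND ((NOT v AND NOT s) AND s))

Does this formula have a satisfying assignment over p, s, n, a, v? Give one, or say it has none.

Case s = True: the conjunct NOT s is False.
Case s = False: the conjunct s is False.
Both cases fail — unsatisfiable.

The formula is unsatisfiable.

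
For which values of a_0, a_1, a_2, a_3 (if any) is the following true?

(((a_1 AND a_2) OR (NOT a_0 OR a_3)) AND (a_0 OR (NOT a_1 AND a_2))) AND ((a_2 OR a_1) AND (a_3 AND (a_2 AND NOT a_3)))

Case a_3 = True: the conjunct NOT a_3 is False.
Case a_3 = False: the conjunct a_3 is False.
Both cases fail — unsatisfiable.

UNSATISFIABLE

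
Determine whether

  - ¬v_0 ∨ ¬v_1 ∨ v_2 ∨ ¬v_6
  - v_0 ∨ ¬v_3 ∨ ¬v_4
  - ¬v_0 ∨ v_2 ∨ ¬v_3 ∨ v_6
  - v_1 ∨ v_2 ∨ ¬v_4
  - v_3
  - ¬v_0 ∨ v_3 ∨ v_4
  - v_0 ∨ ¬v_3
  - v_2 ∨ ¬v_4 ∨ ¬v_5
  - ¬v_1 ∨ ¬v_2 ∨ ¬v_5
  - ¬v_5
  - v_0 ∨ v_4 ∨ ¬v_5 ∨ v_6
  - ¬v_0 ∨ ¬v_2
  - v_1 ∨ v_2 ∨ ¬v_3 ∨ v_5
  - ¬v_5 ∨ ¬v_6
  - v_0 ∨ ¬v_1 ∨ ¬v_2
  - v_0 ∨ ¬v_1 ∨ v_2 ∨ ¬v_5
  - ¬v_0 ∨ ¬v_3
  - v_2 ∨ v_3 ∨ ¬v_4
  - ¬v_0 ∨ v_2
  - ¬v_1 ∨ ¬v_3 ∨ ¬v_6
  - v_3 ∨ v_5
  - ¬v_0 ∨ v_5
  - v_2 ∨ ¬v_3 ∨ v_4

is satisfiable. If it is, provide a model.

Case v_3 = True:
  (v_0 ∨ ¬v_3) forces v_0 = True.
  Clause (¬v_0 ∨ ¬v_3) is falsified — contradiction.
Case v_3 = False:
  Clause (v_3) is falsified — contradiction.
Both cases fail, so the formula is unsatisfiable.

No satisfying assignment exists.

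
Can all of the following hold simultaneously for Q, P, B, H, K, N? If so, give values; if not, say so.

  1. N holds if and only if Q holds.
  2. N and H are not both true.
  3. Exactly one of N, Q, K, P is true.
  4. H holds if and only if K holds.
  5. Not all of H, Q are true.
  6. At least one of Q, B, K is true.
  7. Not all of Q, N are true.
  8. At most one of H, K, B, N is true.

Q: False, P: True, B: True, H: False, K: False, N: False

  (1) N=F, Q=F — same ✓
  (2) N=F, H=F — not both ✓
  (3) {N, Q, K, P}: 1 true — exactly one ✓
  (4) H=F, K=F — same ✓
  (5) {H, Q}: 0/2 true — not all ✓
  (6) {Q, B, K}: 1 true — at least one ✓
  (7) {Q, N}: 0/2 true — not all ✓
  (8) {H, K, B, N}: 1 true — at most one ✓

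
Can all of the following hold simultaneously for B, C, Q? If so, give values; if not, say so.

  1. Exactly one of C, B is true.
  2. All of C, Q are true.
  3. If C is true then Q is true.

B = False, C = True, Q = True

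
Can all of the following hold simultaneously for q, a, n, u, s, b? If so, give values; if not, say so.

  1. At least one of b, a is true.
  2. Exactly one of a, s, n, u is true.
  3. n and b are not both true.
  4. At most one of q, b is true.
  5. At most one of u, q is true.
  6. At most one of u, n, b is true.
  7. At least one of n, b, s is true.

q=F, a=F, n=F, u=F, s=T, b=T

  (1) {b, a}: 1 true — at least one ✓
  (2) {a, s, n, u}: 1 true — exactly one ✓
  (3) n=F, b=T — not both ✓
  (4) {q, b}: 1 true — at most one ✓
  (5) {u, q}: 0 true — at most one ✓
  (6) {u, n, b}: 1 true — at most one ✓
  (7) {n, b, s}: 2 true — at least one ✓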